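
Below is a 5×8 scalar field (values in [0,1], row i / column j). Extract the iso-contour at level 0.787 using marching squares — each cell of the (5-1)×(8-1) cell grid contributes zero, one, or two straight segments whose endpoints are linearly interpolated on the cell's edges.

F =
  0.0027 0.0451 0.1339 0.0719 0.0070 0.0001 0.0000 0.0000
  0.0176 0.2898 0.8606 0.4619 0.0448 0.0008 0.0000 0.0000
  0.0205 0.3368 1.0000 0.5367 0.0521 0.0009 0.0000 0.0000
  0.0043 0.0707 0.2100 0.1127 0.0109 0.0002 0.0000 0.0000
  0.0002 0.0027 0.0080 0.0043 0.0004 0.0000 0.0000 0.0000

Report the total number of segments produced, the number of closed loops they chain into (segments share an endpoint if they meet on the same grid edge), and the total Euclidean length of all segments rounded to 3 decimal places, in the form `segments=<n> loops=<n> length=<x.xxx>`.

cell (0,1): code 0100 → (0.899,2.000)–(1.000,1.871)
cell (0,2): code 1000 → (1.000,2.185)–(0.899,2.000)
cell (1,1): code 0110 → (1.000,1.871)–(2.000,1.679)
cell (1,2): code 1001 → (2.000,2.460)–(1.000,2.185)
cell (2,1): code 0010 → (2.000,1.679)–(2.270,2.000)
cell (2,2): code 0001 → (2.270,2.000)–(2.000,2.460)
total: 6 segments, chained into 1 closed loop(s), length Σ = 3.382303

segments=6 loops=1 length=3.382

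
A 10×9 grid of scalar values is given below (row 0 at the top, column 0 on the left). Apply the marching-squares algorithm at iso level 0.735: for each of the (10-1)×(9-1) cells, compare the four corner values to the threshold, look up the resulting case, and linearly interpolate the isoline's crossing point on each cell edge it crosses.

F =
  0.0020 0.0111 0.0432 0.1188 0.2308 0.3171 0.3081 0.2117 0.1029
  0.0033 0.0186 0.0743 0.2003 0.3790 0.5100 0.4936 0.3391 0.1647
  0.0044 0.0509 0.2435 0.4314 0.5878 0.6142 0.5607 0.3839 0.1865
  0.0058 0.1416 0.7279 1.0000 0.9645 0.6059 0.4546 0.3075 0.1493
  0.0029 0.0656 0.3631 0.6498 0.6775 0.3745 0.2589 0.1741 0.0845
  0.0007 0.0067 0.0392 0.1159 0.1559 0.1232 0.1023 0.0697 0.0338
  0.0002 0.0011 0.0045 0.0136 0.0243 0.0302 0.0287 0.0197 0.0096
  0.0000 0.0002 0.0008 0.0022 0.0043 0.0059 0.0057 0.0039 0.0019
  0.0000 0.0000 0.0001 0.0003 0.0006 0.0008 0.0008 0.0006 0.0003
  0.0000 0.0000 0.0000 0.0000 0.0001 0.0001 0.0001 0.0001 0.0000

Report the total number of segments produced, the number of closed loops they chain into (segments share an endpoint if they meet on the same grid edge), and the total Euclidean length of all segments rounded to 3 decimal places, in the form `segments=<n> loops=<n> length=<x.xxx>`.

segments=6 loops=1 length=6.232

cell (2,2): code 0100 → (2.534,3.000)–(3.000,2.026)
cell (2,3): code 1100 → (2.391,4.000)–(2.534,3.000)
cell (2,4): code 1000 → (3.000,4.640)–(2.391,4.000)
cell (3,2): code 0010 → (3.000,2.026)–(3.757,3.000)
cell (3,3): code 0011 → (3.757,3.000)–(3.800,4.000)
cell (3,4): code 0001 → (3.800,4.000)–(3.000,4.640)
total: 6 segments, chained into 1 closed loop(s), length Σ = 6.231953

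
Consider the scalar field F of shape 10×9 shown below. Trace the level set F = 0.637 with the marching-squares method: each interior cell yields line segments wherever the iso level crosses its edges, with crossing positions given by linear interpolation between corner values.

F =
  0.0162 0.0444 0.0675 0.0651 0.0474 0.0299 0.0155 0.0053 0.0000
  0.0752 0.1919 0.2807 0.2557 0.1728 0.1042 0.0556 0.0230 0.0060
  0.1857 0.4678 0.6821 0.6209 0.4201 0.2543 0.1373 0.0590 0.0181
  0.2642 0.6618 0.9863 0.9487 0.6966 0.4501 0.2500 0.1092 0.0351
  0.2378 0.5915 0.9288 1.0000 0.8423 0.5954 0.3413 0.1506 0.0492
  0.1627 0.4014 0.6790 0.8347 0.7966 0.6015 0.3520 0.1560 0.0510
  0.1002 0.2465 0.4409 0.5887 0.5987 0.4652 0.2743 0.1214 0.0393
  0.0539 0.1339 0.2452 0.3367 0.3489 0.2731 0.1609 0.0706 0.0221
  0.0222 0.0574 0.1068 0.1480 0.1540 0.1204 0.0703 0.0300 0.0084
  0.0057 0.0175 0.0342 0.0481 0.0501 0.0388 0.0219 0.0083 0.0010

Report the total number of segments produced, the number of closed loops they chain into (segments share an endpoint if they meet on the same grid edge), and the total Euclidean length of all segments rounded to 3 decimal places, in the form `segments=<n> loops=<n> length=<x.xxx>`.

cell (1,1): code 0100 → (1.888,2.000)–(2.000,1.790)
cell (1,2): code 1000 → (2.000,2.737)–(1.888,2.000)
cell (2,0): code 0100 → (2.872,1.000)–(3.000,0.938)
cell (2,1): code 1110 → (2.000,1.790)–(2.872,1.000)
cell (2,2): code 1101 → (2.049,3.000)–(2.000,2.737)
cell (2,3): code 1100 → (2.784,4.000)–(2.049,3.000)
cell (2,4): code 1000 → (3.000,4.242)–(2.784,4.000)
cell (3,0): code 0010 → (3.000,0.938)–(3.353,1.000)
cell (3,1): code 0111 → (3.353,1.000)–(4.000,1.135)
cell (3,4): code 1001 → (4.000,4.832)–(3.000,4.242)
cell (4,1): code 0110 → (4.000,1.135)–(5.000,1.849)
cell (4,4): code 1001 → (5.000,4.818)–(4.000,4.832)
cell (5,1): code 0010 → (5.000,1.849)–(5.176,2.000)
cell (5,2): code 0011 → (5.176,2.000)–(5.804,3.000)
cell (5,3): code 0011 → (5.804,3.000)–(5.806,4.000)
cell (5,4): code 0001 → (5.806,4.000)–(5.000,4.818)
total: 16 segments, chained into 1 closed loop(s), length Σ = 12.106112

segments=16 loops=1 length=12.106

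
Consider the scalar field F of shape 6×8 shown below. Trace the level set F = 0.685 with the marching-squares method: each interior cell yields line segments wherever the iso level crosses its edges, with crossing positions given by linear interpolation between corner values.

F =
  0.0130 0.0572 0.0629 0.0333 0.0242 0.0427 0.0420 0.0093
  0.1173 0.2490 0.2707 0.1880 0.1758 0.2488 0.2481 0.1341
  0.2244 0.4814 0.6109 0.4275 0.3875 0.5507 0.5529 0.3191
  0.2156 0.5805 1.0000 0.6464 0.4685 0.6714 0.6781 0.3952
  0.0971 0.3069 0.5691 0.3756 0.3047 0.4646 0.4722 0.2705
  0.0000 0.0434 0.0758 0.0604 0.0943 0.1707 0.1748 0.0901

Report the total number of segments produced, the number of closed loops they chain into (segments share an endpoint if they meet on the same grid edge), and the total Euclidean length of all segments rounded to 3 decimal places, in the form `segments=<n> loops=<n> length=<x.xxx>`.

cell (2,1): code 0100 → (2.190,2.000)–(3.000,1.249)
cell (2,2): code 1000 → (3.000,2.891)–(2.190,2.000)
cell (3,1): code 0010 → (3.000,1.249)–(3.731,2.000)
cell (3,2): code 0001 → (3.731,2.000)–(3.000,2.891)
total: 4 segments, chained into 1 closed loop(s), length Σ = 4.508280

segments=4 loops=1 length=4.508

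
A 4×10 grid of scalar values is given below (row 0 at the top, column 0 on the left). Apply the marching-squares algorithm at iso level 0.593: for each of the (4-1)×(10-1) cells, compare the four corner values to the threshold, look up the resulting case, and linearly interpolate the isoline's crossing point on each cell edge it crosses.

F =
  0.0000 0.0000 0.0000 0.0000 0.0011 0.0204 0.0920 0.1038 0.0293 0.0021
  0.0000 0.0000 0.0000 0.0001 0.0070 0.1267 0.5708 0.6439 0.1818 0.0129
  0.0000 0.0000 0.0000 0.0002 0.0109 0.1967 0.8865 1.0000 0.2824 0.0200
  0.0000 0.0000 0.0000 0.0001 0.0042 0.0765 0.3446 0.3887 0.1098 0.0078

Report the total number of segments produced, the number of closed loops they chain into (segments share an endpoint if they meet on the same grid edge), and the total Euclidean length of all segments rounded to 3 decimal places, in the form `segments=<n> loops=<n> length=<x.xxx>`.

segments=8 loops=1 length=5.852

cell (0,6): code 0100 → (0.906,7.000)–(1.000,6.304)
cell (0,7): code 1000 → (1.000,7.110)–(0.906,7.000)
cell (1,5): code 0100 → (1.070,6.000)–(2.000,5.575)
cell (1,6): code 1110 → (1.000,6.304)–(1.070,6.000)
cell (1,7): code 1001 → (2.000,7.567)–(1.000,7.110)
cell (2,5): code 0010 → (2.000,5.575)–(2.542,6.000)
cell (2,6): code 0011 → (2.542,6.000)–(2.666,7.000)
cell (2,7): code 0001 → (2.666,7.000)–(2.000,7.567)
total: 8 segments, chained into 1 closed loop(s), length Σ = 5.852308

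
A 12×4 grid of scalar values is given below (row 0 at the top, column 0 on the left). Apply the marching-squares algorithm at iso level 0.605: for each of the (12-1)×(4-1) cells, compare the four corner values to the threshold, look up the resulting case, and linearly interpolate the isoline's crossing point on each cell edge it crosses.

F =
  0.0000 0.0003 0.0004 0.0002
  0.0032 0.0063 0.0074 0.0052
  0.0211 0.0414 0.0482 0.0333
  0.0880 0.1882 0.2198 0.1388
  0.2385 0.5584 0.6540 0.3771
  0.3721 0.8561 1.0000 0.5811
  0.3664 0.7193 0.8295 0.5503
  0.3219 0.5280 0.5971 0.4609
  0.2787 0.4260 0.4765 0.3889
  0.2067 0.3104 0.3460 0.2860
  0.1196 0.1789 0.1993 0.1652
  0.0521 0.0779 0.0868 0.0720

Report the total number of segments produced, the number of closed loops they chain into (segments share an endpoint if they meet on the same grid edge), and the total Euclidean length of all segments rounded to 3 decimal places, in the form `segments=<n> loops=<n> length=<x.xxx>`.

segments=10 loops=1 length=8.527

cell (3,1): code 0100 → (3.887,2.000)–(4.000,1.487)
cell (3,2): code 1000 → (4.000,2.177)–(3.887,2.000)
cell (4,0): code 0100 → (4.157,1.000)–(5.000,0.481)
cell (4,1): code 1110 → (4.000,1.487)–(4.157,1.000)
cell (4,2): code 1001 → (5.000,2.943)–(4.000,2.177)
cell (5,0): code 0110 → (5.000,0.481)–(6.000,0.676)
cell (5,2): code 1001 → (6.000,2.804)–(5.000,2.943)
cell (6,0): code 0010 → (6.000,0.676)–(6.597,1.000)
cell (6,1): code 0011 → (6.597,1.000)–(6.966,2.000)
cell (6,2): code 0001 → (6.966,2.000)–(6.000,2.804)
total: 10 segments, chained into 1 closed loop(s), length Σ = 8.527234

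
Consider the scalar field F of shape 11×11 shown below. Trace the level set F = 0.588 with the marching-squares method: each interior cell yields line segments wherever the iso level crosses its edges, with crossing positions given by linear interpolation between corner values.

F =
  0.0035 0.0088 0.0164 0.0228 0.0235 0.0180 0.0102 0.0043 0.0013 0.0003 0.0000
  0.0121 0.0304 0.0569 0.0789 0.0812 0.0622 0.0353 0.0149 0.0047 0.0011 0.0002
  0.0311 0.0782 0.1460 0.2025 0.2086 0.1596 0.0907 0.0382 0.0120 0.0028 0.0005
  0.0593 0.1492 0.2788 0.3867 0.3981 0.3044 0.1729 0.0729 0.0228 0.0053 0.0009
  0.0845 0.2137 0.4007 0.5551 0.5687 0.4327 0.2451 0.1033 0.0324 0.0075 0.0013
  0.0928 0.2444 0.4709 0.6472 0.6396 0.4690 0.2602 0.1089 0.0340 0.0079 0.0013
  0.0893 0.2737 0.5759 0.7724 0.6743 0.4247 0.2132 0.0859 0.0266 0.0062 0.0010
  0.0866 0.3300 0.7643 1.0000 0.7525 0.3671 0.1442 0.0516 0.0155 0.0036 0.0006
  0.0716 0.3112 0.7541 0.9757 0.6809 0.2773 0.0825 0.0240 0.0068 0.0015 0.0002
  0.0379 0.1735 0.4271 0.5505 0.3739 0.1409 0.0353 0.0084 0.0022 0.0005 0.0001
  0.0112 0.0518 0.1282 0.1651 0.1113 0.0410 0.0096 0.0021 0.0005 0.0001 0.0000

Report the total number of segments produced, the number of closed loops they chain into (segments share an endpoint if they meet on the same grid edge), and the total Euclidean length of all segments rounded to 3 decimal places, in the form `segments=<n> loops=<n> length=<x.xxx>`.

segments=14 loops=1 length=12.078

cell (4,2): code 0100 → (4.357,3.000)–(5.000,2.664)
cell (4,3): code 1100 → (4.272,4.000)–(4.357,3.000)
cell (4,4): code 1000 → (5.000,4.302)–(4.272,4.000)
cell (5,2): code 0110 → (5.000,2.664)–(6.000,2.062)
cell (5,4): code 1001 → (6.000,4.346)–(5.000,4.302)
cell (6,1): code 0100 → (6.064,2.000)–(7.000,1.594)
cell (6,2): code 1110 → (6.000,2.062)–(6.064,2.000)
cell (6,4): code 1001 → (7.000,4.427)–(6.000,4.346)
cell (7,1): code 0110 → (7.000,1.594)–(8.000,1.625)
cell (7,4): code 1001 → (8.000,4.230)–(7.000,4.427)
cell (8,1): code 0010 → (8.000,1.625)–(8.508,2.000)
cell (8,2): code 0011 → (8.508,2.000)–(8.912,3.000)
cell (8,3): code 0011 → (8.912,3.000)–(8.303,4.000)
cell (8,4): code 0001 → (8.303,4.000)–(8.000,4.230)
total: 14 segments, chained into 1 closed loop(s), length Σ = 12.078363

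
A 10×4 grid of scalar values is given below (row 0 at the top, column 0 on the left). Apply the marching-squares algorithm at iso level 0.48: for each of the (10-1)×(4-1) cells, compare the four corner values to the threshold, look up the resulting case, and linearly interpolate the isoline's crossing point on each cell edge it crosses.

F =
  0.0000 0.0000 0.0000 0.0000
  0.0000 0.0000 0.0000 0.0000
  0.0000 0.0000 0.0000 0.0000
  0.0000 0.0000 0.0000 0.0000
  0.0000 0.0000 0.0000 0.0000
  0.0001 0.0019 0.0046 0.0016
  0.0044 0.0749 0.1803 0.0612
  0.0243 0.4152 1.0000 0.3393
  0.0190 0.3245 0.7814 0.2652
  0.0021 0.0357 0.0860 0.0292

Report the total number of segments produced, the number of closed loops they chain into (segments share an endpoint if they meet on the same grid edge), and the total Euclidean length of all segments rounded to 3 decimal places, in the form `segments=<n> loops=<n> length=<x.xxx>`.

cell (6,1): code 0100 → (6.366,2.000)–(7.000,1.111)
cell (6,2): code 1000 → (7.000,2.787)–(6.366,2.000)
cell (7,1): code 0110 → (7.000,1.111)–(8.000,1.340)
cell (7,2): code 1001 → (8.000,2.584)–(7.000,2.787)
cell (8,1): code 0010 → (8.000,1.340)–(8.433,2.000)
cell (8,2): code 0001 → (8.433,2.000)–(8.000,2.584)
total: 6 segments, chained into 1 closed loop(s), length Σ = 5.666077

segments=6 loops=1 length=5.666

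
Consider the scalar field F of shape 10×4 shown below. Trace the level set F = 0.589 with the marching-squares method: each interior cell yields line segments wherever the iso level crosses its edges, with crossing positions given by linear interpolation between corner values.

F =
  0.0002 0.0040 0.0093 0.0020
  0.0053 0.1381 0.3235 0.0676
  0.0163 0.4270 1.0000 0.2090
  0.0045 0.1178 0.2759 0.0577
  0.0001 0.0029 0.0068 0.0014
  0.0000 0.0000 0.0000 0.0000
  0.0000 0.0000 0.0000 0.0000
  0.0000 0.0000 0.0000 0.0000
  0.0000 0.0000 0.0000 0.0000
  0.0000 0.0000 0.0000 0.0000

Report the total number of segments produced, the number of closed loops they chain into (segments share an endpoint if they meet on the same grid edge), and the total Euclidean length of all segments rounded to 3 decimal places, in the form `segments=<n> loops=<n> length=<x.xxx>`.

cell (1,1): code 0100 → (1.392,2.000)–(2.000,1.283)
cell (1,2): code 1000 → (2.000,2.520)–(1.392,2.000)
cell (2,1): code 0010 → (2.000,1.283)–(2.568,2.000)
cell (2,2): code 0001 → (2.568,2.000)–(2.000,2.520)
total: 4 segments, chained into 1 closed loop(s), length Σ = 3.423625

segments=4 loops=1 length=3.424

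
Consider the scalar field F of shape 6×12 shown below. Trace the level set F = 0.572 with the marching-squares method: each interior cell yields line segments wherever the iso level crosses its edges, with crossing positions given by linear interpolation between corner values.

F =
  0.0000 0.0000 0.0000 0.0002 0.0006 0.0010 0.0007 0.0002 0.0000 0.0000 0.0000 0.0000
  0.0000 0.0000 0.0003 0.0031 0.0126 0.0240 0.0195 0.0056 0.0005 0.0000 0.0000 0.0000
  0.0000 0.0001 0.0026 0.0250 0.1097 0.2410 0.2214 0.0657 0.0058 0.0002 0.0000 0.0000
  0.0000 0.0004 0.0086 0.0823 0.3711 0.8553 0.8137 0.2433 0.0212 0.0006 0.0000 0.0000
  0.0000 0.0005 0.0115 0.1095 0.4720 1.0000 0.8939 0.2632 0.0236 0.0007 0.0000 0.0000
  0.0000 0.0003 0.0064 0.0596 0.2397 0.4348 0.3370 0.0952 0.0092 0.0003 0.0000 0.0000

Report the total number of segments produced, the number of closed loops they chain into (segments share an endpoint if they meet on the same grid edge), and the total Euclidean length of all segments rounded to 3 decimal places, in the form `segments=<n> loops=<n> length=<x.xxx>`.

cell (2,4): code 0100 → (2.539,5.000)–(3.000,4.415)
cell (2,5): code 1100 → (2.592,6.000)–(2.539,5.000)
cell (2,6): code 1000 → (3.000,6.424)–(2.592,6.000)
cell (3,4): code 0110 → (3.000,4.415)–(4.000,4.189)
cell (3,6): code 1001 → (4.000,6.510)–(3.000,6.424)
cell (4,4): code 0010 → (4.000,4.189)–(4.757,5.000)
cell (4,5): code 0011 → (4.757,5.000)–(4.578,6.000)
cell (4,6): code 0001 → (4.578,6.000)–(4.000,6.510)
total: 8 segments, chained into 1 closed loop(s), length Σ = 7.259868

segments=8 loops=1 length=7.260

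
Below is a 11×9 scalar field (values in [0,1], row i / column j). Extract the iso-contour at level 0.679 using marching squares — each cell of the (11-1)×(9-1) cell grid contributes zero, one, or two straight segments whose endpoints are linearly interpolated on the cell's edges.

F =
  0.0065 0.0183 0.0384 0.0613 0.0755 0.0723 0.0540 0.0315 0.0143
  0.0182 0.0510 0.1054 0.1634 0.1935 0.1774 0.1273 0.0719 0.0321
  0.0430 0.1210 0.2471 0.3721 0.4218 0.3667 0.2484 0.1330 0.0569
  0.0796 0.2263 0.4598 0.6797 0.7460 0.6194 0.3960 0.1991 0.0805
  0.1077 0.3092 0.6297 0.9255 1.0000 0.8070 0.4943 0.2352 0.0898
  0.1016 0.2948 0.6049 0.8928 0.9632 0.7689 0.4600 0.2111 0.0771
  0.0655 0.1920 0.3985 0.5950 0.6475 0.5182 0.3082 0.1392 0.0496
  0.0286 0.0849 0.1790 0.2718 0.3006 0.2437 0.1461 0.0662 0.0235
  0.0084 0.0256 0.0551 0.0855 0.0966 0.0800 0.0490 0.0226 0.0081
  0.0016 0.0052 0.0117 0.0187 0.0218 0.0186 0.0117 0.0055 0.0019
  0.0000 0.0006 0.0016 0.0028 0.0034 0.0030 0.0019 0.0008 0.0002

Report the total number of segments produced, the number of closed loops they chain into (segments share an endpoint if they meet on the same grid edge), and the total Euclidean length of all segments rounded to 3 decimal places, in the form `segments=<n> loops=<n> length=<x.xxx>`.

cell (2,2): code 0100 → (2.998,3.000)–(3.000,2.997)
cell (2,3): code 1100 → (2.793,4.000)–(2.998,3.000)
cell (2,4): code 1000 → (3.000,4.529)–(2.793,4.000)
cell (3,2): code 0110 → (3.000,2.997)–(4.000,2.167)
cell (3,4): code 1101 → (3.318,5.000)–(3.000,4.529)
cell (3,5): code 1000 → (4.000,5.409)–(3.318,5.000)
cell (4,2): code 0110 → (4.000,2.167)–(5.000,2.257)
cell (4,5): code 1001 → (5.000,5.291)–(4.000,5.409)
cell (5,2): code 0010 → (5.000,2.257)–(5.718,3.000)
cell (5,3): code 0011 → (5.718,3.000)–(5.900,4.000)
cell (5,4): code 0011 → (5.900,4.000)–(5.359,5.000)
cell (5,5): code 0001 → (5.359,5.000)–(5.000,5.291)
total: 12 segments, chained into 1 closed loop(s), length Σ = 9.915586

segments=12 loops=1 length=9.916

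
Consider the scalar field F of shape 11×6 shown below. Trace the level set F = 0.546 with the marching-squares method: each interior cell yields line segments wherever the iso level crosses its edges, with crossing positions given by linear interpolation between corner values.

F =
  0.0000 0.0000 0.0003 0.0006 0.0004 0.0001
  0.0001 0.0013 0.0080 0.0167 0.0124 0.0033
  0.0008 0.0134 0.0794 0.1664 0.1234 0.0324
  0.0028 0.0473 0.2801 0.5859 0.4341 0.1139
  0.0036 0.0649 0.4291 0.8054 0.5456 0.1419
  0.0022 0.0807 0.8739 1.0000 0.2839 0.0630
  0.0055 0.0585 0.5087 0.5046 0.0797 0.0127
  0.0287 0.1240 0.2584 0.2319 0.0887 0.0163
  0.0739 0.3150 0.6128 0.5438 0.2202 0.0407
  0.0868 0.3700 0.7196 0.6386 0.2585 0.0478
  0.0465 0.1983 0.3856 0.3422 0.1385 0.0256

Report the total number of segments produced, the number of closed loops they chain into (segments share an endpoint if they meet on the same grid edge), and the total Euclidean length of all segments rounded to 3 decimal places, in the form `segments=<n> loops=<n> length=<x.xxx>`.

cell (2,2): code 0100 → (2.905,3.000)–(3.000,2.870)
cell (2,3): code 1000 → (3.000,3.263)–(2.905,3.000)
cell (3,2): code 0110 → (3.000,2.870)–(4.000,2.311)
cell (3,3): code 1001 → (4.000,3.998)–(3.000,3.263)
cell (4,1): code 0100 → (4.263,2.000)–(5.000,1.587)
cell (4,2): code 1110 → (4.000,2.311)–(4.263,2.000)
cell (4,3): code 1001 → (5.000,3.634)–(4.000,3.998)
cell (5,1): code 0010 → (5.000,1.587)–(5.898,2.000)
cell (5,2): code 0011 → (5.898,2.000)–(5.916,3.000)
cell (5,3): code 0001 → (5.916,3.000)–(5.000,3.634)
cell (7,1): code 0100 → (7.812,2.000)–(8.000,1.776)
cell (7,2): code 1000 → (8.000,2.968)–(7.812,2.000)
cell (8,1): code 0110 → (8.000,1.776)–(9.000,1.503)
cell (8,2): code 1101 → (8.023,3.000)–(8.000,2.968)
cell (8,3): code 1000 → (9.000,3.244)–(8.023,3.000)
cell (9,1): code 0010 → (9.000,1.503)–(9.520,2.000)
cell (9,2): code 0011 → (9.520,2.000)–(9.312,3.000)
cell (9,3): code 0001 → (9.312,3.000)–(9.000,3.244)
total: 18 segments, chained into 2 closed loop(s), length Σ = 13.745532

segments=18 loops=2 length=13.746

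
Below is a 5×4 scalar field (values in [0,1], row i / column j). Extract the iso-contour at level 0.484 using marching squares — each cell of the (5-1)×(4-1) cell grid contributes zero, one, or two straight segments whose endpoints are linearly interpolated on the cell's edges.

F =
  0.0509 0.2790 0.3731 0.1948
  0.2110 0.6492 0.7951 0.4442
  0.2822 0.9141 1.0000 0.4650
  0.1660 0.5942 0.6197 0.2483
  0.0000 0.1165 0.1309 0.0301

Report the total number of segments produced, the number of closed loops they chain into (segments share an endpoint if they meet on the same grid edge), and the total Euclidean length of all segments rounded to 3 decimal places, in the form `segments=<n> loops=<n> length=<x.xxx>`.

cell (0,0): code 0100 → (0.554,1.000)–(1.000,0.623)
cell (0,1): code 1100 → (0.263,2.000)–(0.554,1.000)
cell (0,2): code 1000 → (1.000,2.887)–(0.263,2.000)
cell (1,0): code 0110 → (1.000,0.623)–(2.000,0.319)
cell (1,2): code 1001 → (2.000,2.964)–(1.000,2.887)
cell (2,0): code 0110 → (2.000,0.319)–(3.000,0.743)
cell (2,2): code 1001 → (3.000,2.365)–(2.000,2.964)
cell (3,0): code 0010 → (3.000,0.743)–(3.231,1.000)
cell (3,1): code 0011 → (3.231,1.000)–(3.278,2.000)
cell (3,2): code 0001 → (3.278,2.000)–(3.000,2.365)
total: 10 segments, chained into 1 closed loop(s), length Σ = 8.884021

segments=10 loops=1 length=8.884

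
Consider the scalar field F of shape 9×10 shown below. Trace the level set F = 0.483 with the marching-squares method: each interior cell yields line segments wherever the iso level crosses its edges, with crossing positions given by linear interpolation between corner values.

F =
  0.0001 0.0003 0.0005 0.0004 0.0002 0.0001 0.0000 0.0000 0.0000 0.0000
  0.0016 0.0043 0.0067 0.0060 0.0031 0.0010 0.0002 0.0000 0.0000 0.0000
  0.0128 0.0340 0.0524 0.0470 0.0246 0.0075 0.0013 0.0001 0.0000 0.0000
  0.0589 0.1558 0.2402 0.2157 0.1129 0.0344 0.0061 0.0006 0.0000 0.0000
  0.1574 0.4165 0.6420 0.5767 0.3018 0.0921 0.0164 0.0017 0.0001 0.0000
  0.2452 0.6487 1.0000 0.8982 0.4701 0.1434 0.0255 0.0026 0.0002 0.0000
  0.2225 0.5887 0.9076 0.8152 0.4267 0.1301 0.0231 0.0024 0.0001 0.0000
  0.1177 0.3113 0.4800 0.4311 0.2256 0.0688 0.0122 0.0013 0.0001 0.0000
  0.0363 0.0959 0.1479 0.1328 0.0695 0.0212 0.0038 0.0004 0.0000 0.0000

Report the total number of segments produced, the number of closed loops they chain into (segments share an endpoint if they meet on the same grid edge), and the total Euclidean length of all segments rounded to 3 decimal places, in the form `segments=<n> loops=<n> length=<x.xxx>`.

cell (3,1): code 0100 → (3.604,2.000)–(4.000,1.295)
cell (3,2): code 1100 → (3.740,3.000)–(3.604,2.000)
cell (3,3): code 1000 → (4.000,3.341)–(3.740,3.000)
cell (4,0): code 0100 → (4.286,1.000)–(5.000,0.589)
cell (4,1): code 1110 → (4.000,1.295)–(4.286,1.000)
cell (4,3): code 1001 → (5.000,3.970)–(4.000,3.341)
cell (5,0): code 0110 → (5.000,0.589)–(6.000,0.711)
cell (5,3): code 1001 → (6.000,3.855)–(5.000,3.970)
cell (6,0): code 0010 → (6.000,0.711)–(6.381,1.000)
cell (6,1): code 0011 → (6.381,1.000)–(6.993,2.000)
cell (6,2): code 0011 → (6.993,2.000)–(6.865,3.000)
cell (6,3): code 0001 → (6.865,3.000)–(6.000,3.855)
total: 12 segments, chained into 1 closed loop(s), length Σ = 10.550773

segments=12 loops=1 length=10.551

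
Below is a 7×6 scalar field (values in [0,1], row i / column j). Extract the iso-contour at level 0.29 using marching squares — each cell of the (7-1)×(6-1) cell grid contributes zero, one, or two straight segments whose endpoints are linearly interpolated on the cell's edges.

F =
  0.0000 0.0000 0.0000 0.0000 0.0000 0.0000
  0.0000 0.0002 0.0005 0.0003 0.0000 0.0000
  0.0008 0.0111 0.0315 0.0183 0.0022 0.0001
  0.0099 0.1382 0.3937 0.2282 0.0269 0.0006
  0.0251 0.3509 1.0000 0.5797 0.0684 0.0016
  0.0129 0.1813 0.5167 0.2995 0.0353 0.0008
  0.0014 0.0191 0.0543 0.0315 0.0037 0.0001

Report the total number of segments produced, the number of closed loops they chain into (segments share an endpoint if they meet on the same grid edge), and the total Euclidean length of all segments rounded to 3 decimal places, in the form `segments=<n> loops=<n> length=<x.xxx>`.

cell (2,1): code 0100 → (2.714,2.000)–(3.000,1.594)
cell (2,2): code 1000 → (3.000,2.627)–(2.714,2.000)
cell (3,0): code 0100 → (3.714,1.000)–(4.000,0.813)
cell (3,1): code 1110 → (3.000,1.594)–(3.714,1.000)
cell (3,2): code 1101 → (3.176,3.000)–(3.000,2.627)
cell (3,3): code 1000 → (4.000,3.567)–(3.176,3.000)
cell (4,0): code 0010 → (4.000,0.813)–(4.359,1.000)
cell (4,1): code 0111 → (4.359,1.000)–(5.000,1.324)
cell (4,3): code 1001 → (5.000,3.036)–(4.000,3.567)
cell (5,1): code 0010 → (5.000,1.324)–(5.490,2.000)
cell (5,2): code 0011 → (5.490,2.000)–(5.035,3.000)
cell (5,3): code 0001 → (5.035,3.000)–(5.000,3.036)
total: 12 segments, chained into 1 closed loop(s), length Σ = 8.108178

segments=12 loops=1 length=8.108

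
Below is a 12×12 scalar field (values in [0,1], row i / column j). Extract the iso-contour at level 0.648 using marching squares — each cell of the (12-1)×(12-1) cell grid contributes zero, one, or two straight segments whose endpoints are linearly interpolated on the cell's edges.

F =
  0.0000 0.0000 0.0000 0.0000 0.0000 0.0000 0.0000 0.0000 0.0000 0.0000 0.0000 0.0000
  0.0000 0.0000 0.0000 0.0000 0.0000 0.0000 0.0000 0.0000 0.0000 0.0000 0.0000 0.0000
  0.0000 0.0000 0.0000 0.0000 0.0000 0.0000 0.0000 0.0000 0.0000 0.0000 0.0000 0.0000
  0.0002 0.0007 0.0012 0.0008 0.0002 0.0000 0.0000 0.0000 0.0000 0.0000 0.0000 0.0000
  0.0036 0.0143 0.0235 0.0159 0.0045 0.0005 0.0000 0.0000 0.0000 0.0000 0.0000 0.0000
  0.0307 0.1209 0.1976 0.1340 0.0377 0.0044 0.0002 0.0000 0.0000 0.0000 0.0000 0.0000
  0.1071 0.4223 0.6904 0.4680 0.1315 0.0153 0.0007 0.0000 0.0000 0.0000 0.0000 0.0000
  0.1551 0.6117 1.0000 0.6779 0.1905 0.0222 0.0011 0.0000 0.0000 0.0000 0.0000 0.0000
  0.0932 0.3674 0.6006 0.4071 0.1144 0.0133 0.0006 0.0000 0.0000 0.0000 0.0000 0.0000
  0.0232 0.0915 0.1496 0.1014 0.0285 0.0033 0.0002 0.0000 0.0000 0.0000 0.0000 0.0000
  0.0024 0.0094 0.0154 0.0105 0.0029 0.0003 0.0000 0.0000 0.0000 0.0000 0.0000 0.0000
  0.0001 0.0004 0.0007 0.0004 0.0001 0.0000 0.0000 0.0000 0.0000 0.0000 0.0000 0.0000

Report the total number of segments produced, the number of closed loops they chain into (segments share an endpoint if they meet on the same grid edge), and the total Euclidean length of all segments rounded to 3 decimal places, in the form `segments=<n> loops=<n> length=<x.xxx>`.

cell (5,1): code 0100 → (5.914,2.000)–(6.000,1.842)
cell (5,2): code 1000 → (6.000,2.191)–(5.914,2.000)
cell (6,1): code 0110 → (6.000,1.842)–(7.000,1.093)
cell (6,2): code 1101 → (6.858,3.000)–(6.000,2.191)
cell (6,3): code 1000 → (7.000,3.061)–(6.858,3.000)
cell (7,1): code 0010 → (7.000,1.093)–(7.881,2.000)
cell (7,2): code 0011 → (7.881,2.000)–(7.110,3.000)
cell (7,3): code 0001 → (7.110,3.000)–(7.000,3.061)
total: 8 segments, chained into 1 closed loop(s), length Σ = 5.625775

segments=8 loops=1 length=5.626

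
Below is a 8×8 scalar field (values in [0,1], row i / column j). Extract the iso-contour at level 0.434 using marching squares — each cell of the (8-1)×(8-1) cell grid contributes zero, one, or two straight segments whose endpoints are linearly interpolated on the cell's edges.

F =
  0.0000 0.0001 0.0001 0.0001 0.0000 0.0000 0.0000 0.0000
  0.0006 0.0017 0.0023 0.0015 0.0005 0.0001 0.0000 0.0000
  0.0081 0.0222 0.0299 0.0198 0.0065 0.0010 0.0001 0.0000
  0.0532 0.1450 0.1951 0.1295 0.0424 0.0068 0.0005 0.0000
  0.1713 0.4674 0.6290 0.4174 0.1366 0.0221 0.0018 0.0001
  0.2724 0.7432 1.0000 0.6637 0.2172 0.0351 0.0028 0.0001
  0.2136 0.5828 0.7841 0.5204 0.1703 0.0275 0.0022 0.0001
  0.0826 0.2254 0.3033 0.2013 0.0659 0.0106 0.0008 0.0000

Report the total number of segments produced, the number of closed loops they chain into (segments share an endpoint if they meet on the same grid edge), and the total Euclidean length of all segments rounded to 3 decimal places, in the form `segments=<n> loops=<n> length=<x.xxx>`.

segments=12 loops=1 length=9.703

cell (3,0): code 0100 → (3.896,1.000)–(4.000,0.887)
cell (3,1): code 1100 → (3.551,2.000)–(3.896,1.000)
cell (3,2): code 1000 → (4.000,2.922)–(3.551,2.000)
cell (4,0): code 0110 → (4.000,0.887)–(5.000,0.343)
cell (4,2): code 1101 → (4.067,3.000)–(4.000,2.922)
cell (4,3): code 1000 → (5.000,3.514)–(4.067,3.000)
cell (5,0): code 0110 → (5.000,0.343)–(6.000,0.597)
cell (5,3): code 1001 → (6.000,3.247)–(5.000,3.514)
cell (6,0): code 0010 → (6.000,0.597)–(6.416,1.000)
cell (6,1): code 0011 → (6.416,1.000)–(6.728,2.000)
cell (6,2): code 0011 → (6.728,2.000)–(6.271,3.000)
cell (6,3): code 0001 → (6.271,3.000)–(6.000,3.247)
total: 12 segments, chained into 1 closed loop(s), length Σ = 9.703265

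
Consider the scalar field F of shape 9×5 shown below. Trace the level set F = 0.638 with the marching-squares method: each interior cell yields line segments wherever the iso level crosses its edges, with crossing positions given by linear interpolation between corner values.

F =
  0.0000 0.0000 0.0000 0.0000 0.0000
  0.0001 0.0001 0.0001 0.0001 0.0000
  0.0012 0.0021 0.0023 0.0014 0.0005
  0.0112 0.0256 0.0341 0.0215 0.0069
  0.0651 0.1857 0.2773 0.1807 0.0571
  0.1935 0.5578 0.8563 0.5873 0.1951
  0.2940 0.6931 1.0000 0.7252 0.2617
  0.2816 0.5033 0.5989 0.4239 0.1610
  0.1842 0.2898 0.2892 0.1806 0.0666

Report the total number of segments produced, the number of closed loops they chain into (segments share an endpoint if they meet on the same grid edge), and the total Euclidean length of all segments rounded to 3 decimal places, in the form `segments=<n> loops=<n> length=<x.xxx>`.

cell (4,1): code 0100 → (4.623,2.000)–(5.000,1.269)
cell (4,2): code 1000 → (5.000,2.812)–(4.623,2.000)
cell (5,0): code 0100 → (5.593,1.000)–(6.000,0.862)
cell (5,1): code 1110 → (5.000,1.269)–(5.593,1.000)
cell (5,2): code 1101 → (5.368,3.000)–(5.000,2.812)
cell (5,3): code 1000 → (6.000,3.188)–(5.368,3.000)
cell (6,0): code 0010 → (6.000,0.862)–(6.290,1.000)
cell (6,1): code 0011 → (6.290,1.000)–(6.903,2.000)
cell (6,2): code 0011 → (6.903,2.000)–(6.289,3.000)
cell (6,3): code 0001 → (6.289,3.000)–(6.000,3.188)
total: 10 segments, chained into 1 closed loop(s), length Σ = 6.883482

segments=10 loops=1 length=6.883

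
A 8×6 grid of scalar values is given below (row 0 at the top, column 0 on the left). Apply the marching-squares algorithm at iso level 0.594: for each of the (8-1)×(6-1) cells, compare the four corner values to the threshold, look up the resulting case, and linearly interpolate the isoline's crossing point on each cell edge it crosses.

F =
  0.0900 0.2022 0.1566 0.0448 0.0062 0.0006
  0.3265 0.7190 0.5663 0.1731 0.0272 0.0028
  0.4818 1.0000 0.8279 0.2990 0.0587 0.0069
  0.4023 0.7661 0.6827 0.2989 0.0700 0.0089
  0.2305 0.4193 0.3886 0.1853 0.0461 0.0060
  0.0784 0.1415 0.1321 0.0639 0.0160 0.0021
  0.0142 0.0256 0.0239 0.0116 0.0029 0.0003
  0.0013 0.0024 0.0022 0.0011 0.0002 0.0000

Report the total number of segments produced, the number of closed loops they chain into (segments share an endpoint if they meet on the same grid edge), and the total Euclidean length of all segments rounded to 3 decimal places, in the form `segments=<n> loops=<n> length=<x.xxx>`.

cell (0,0): code 0100 → (0.758,1.000)–(1.000,0.682)
cell (0,1): code 1000 → (1.000,1.819)–(0.758,1.000)
cell (1,0): code 0110 → (1.000,0.682)–(2.000,0.217)
cell (1,1): code 1101 → (1.106,2.000)–(1.000,1.819)
cell (1,2): code 1000 → (2.000,2.442)–(1.106,2.000)
cell (2,0): code 0110 → (2.000,0.217)–(3.000,0.527)
cell (2,2): code 1001 → (3.000,2.231)–(2.000,2.442)
cell (3,0): code 0010 → (3.000,0.527)–(3.496,1.000)
cell (3,1): code 0011 → (3.496,1.000)–(3.302,2.000)
cell (3,2): code 0001 → (3.302,2.000)–(3.000,2.231)
total: 10 segments, chained into 1 closed loop(s), length Σ = 7.717325

segments=10 loops=1 length=7.717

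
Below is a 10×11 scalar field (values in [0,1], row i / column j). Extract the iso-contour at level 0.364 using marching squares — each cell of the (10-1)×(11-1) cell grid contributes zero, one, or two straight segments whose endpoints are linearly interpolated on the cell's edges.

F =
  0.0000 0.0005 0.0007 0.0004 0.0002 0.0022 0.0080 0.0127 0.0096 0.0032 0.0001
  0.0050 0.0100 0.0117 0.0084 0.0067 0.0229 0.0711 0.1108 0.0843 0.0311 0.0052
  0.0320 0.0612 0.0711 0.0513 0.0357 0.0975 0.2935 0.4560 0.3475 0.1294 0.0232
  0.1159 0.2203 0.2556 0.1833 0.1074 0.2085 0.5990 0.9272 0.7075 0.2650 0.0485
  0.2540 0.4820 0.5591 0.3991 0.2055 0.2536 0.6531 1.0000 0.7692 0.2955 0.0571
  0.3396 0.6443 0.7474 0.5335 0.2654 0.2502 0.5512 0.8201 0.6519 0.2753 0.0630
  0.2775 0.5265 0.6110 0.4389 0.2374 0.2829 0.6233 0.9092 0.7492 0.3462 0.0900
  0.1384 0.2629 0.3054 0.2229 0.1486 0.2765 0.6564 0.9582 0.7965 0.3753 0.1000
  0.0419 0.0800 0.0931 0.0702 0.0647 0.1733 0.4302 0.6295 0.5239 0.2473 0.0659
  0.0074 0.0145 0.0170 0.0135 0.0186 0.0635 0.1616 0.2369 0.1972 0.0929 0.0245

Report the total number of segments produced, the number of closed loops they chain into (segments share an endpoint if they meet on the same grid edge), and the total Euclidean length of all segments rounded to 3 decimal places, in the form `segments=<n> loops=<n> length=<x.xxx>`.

segments=34 loops=2 length=28.695

cell (1,6): code 0100 → (1.733,7.000)–(2.000,6.434)
cell (1,7): code 1000 → (2.000,7.848)–(1.733,7.000)
cell (2,5): code 0100 → (2.231,6.000)–(3.000,5.398)
cell (2,6): code 1110 → (2.000,6.434)–(2.231,6.000)
cell (2,7): code 1101 → (2.046,8.000)–(2.000,7.848)
cell (2,8): code 1000 → (3.000,8.776)–(2.046,8.000)
cell (3,0): code 0100 → (3.549,1.000)–(4.000,0.482)
cell (3,1): code 1100 → (3.357,2.000)–(3.549,1.000)
cell (3,2): code 1100 → (3.837,3.000)–(3.357,2.000)
cell (3,3): code 1000 → (4.000,3.181)–(3.837,3.000)
cell (3,5): code 0110 → (3.000,5.398)–(4.000,5.276)
cell (3,8): code 1001 → (4.000,8.855)–(3.000,8.776)
cell (4,0): code 0110 → (4.000,0.482)–(5.000,0.080)
cell (4,3): code 1001 → (5.000,3.632)–(4.000,3.181)
cell (4,5): code 0110 → (4.000,5.276)–(5.000,5.378)
cell (4,8): code 1001 → (5.000,8.764)–(4.000,8.855)
cell (5,0): code 0110 → (5.000,0.080)–(6.000,0.347)
cell (5,3): code 1001 → (6.000,3.372)–(5.000,3.632)
cell (5,5): code 0110 → (5.000,5.378)–(6.000,5.238)
cell (5,8): code 1001 → (6.000,8.956)–(5.000,8.764)
cell (6,0): code 0010 → (6.000,0.347)–(6.616,1.000)
cell (6,1): code 0011 → (6.616,1.000)–(6.808,2.000)
cell (6,2): code 0011 → (6.808,2.000)–(6.347,3.000)
cell (6,3): code 0001 → (6.347,3.000)–(6.000,3.372)
cell (6,5): code 0110 → (6.000,5.238)–(7.000,5.230)
cell (6,8): code 1101 → (6.612,9.000)–(6.000,8.956)
cell (6,9): code 1000 → (7.000,9.041)–(6.612,9.000)
cell (7,5): code 0110 → (7.000,5.230)–(8.000,5.742)
cell (7,8): code 1011 → (8.000,8.578)–(7.088,9.000)
cell (7,9): code 0001 → (7.088,9.000)–(7.000,9.041)
cell (8,5): code 0010 → (8.000,5.742)–(8.246,6.000)
cell (8,6): code 0011 → (8.246,6.000)–(8.676,7.000)
cell (8,7): code 0011 → (8.676,7.000)–(8.489,8.000)
cell (8,8): code 0001 → (8.489,8.000)–(8.000,8.578)
total: 34 segments, chained into 2 closed loop(s), length Σ = 28.694756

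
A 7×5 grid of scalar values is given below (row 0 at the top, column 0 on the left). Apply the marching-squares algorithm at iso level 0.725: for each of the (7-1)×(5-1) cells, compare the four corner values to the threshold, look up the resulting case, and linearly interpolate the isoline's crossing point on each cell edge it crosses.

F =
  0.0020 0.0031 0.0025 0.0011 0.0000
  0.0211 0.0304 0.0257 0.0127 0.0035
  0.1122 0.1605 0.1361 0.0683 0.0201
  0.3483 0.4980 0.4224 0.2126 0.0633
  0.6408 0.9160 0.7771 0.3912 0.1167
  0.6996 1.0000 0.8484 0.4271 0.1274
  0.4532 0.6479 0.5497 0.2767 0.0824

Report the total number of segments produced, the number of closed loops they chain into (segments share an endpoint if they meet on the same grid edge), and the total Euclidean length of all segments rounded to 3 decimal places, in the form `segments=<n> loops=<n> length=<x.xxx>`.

segments=8 loops=1 length=6.889

cell (3,0): code 0100 → (3.543,1.000)–(4.000,0.306)
cell (3,1): code 1100 → (3.853,2.000)–(3.543,1.000)
cell (3,2): code 1000 → (4.000,2.135)–(3.853,2.000)
cell (4,0): code 0110 → (4.000,0.306)–(5.000,0.085)
cell (4,2): code 1001 → (5.000,2.293)–(4.000,2.135)
cell (5,0): code 0010 → (5.000,0.085)–(5.781,1.000)
cell (5,1): code 0011 → (5.781,1.000)–(5.413,2.000)
cell (5,2): code 0001 → (5.413,2.000)–(5.000,2.293)
total: 8 segments, chained into 1 closed loop(s), length Σ = 6.889329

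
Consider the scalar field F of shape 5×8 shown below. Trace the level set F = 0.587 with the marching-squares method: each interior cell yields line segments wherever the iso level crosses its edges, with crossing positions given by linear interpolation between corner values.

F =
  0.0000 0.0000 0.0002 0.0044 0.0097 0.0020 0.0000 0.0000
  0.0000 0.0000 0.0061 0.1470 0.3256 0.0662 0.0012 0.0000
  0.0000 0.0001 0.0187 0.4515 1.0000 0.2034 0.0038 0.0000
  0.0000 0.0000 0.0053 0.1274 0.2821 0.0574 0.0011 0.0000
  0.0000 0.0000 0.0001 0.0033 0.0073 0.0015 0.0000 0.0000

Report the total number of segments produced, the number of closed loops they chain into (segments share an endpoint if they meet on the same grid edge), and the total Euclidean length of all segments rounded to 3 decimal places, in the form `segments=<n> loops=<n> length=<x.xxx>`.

segments=4 loops=1 length=3.495

cell (1,3): code 0100 → (1.388,4.000)–(2.000,3.247)
cell (1,4): code 1000 → (2.000,4.518)–(1.388,4.000)
cell (2,3): code 0010 → (2.000,3.247)–(2.575,4.000)
cell (2,4): code 0001 → (2.575,4.000)–(2.000,4.518)
total: 4 segments, chained into 1 closed loop(s), length Σ = 3.494961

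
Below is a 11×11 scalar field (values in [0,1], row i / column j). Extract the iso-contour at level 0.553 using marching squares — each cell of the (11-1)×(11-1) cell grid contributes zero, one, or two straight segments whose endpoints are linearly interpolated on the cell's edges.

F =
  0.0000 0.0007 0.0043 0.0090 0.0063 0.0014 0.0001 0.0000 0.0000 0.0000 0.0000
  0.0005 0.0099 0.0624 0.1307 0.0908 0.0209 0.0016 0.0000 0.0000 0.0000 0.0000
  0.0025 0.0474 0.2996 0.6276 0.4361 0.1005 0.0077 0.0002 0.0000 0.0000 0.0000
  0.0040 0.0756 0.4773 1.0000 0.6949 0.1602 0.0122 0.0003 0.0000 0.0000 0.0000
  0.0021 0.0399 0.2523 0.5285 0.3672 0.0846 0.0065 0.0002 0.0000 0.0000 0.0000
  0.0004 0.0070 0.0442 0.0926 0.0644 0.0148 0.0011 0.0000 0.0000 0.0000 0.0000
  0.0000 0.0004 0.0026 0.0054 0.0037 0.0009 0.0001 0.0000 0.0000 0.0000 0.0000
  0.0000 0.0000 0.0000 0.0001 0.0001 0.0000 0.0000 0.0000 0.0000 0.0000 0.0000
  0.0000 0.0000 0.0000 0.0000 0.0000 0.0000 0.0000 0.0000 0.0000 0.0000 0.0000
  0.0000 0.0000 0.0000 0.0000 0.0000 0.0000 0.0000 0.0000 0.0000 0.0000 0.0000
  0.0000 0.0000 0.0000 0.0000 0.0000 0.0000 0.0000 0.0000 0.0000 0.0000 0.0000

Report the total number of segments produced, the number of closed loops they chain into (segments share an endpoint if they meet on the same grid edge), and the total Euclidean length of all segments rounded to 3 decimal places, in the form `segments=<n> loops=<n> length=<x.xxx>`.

segments=8 loops=1 length=6.149

cell (1,2): code 0100 → (1.850,3.000)–(2.000,2.773)
cell (1,3): code 1000 → (2.000,3.390)–(1.850,3.000)
cell (2,2): code 0110 → (2.000,2.773)–(3.000,2.145)
cell (2,3): code 1101 → (2.452,4.000)–(2.000,3.390)
cell (2,4): code 1000 → (3.000,4.265)–(2.452,4.000)
cell (3,2): code 0010 → (3.000,2.145)–(3.948,3.000)
cell (3,3): code 0011 → (3.948,3.000)–(3.433,4.000)
cell (3,4): code 0001 → (3.433,4.000)–(3.000,4.265)
total: 8 segments, chained into 1 closed loop(s), length Σ = 6.148700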